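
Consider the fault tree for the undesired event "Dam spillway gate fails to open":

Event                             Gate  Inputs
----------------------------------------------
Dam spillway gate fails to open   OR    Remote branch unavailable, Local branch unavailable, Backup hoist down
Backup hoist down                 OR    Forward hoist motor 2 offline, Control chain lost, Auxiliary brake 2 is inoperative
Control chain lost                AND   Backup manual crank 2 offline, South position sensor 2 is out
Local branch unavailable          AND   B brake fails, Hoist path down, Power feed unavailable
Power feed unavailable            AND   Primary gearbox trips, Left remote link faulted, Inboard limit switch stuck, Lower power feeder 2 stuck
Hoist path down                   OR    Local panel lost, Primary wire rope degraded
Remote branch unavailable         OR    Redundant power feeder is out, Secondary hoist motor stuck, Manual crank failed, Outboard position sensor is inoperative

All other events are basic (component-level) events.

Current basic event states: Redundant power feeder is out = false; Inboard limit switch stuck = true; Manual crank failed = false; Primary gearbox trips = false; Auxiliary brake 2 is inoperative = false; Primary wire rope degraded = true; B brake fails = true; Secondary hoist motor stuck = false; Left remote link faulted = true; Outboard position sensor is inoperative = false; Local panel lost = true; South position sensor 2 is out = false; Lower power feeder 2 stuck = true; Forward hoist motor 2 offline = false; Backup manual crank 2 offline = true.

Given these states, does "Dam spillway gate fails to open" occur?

Remote branch unavailable [OR]: Redundant power feeder is out=not, Secondary hoist motor stuck=not, Manual crank failed=not, Outboard position sensor is inoperative=not → no input occurs → does not occur.
Hoist path down [OR]: Local panel lost=occurs, Primary wire rope degraded=occurs → at least one input occurs → occurs.
Power feed unavailable [AND]: Primary gearbox trips=not, Left remote link faulted=occurs, Inboard limit switch stuck=occurs, Lower power feeder 2 stuck=occurs → not all inputs occur → does not occur.
Local branch unavailable [AND]: B brake fails=occurs, Hoist path down=occurs, Power feed unavailable=not → not all inputs occur → does not occur.
Control chain lost [AND]: Backup manual crank 2 offline=occurs, South position sensor 2 is out=not → not all inputs occur → does not occur.
Backup hoist down [OR]: Forward hoist motor 2 offline=not, Control chain lost=not, Auxiliary brake 2 is inoperative=not → no input occurs → does not occur.
Dam spillway gate fails to open [OR]: Remote branch unavailable=not, Local branch unavailable=not, Backup hoist down=not → no input occurs → does not occur.

No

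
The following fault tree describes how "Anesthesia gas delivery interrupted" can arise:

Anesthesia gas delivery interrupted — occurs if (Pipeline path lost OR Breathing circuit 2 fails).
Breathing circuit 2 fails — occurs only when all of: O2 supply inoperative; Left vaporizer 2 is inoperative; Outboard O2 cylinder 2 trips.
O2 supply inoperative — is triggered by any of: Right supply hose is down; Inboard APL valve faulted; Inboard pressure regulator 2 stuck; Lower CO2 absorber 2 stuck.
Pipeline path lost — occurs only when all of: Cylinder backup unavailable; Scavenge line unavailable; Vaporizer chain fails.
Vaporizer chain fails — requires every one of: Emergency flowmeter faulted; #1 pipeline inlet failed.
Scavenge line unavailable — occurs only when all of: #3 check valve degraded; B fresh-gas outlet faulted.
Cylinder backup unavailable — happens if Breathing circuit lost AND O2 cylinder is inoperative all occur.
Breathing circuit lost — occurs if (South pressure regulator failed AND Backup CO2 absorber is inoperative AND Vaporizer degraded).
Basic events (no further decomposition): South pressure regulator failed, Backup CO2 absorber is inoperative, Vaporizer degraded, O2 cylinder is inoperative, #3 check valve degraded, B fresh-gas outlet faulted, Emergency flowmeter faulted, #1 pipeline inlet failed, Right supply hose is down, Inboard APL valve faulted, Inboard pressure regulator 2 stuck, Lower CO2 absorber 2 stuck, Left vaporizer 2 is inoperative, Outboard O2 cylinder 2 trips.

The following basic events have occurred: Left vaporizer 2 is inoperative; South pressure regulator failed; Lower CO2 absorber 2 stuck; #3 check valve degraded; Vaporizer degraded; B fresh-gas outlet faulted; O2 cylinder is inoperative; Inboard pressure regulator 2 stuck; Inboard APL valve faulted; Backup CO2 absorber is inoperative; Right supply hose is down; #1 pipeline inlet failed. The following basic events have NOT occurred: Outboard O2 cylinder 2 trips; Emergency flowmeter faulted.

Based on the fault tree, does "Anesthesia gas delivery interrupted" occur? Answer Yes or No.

No

Breathing circuit lost [AND]: South pressure regulator failed=occurs, Backup CO2 absorber is inoperative=occurs, Vaporizer degraded=occurs → all inputs occur → occurs.
Cylinder backup unavailable [AND]: Breathing circuit lost=occurs, O2 cylinder is inoperative=occurs → all inputs occur → occurs.
Scavenge line unavailable [AND]: #3 check valve degraded=occurs, B fresh-gas outlet faulted=occurs → all inputs occur → occurs.
Vaporizer chain fails [AND]: Emergency flowmeter faulted=not, #1 pipeline inlet failed=occurs → not all inputs occur → does not occur.
Pipeline path lost [AND]: Cylinder backup unavailable=occurs, Scavenge line unavailable=occurs, Vaporizer chain fails=not → not all inputs occur → does not occur.
O2 supply inoperative [OR]: Right supply hose is down=occurs, Inboard APL valve faulted=occurs, Inboard pressure regulator 2 stuck=occurs, Lower CO2 absorber 2 stuck=occurs → at least one input occurs → occurs.
Breathing circuit 2 fails [AND]: O2 supply inoperative=occurs, Left vaporizer 2 is inoperative=occurs, Outboard O2 cylinder 2 trips=not → not all inputs occur → does not occur.
Anesthesia gas delivery interrupted [OR]: Pipeline path lost=not, Breathing circuit 2 fails=not → no input occurs → does not occur.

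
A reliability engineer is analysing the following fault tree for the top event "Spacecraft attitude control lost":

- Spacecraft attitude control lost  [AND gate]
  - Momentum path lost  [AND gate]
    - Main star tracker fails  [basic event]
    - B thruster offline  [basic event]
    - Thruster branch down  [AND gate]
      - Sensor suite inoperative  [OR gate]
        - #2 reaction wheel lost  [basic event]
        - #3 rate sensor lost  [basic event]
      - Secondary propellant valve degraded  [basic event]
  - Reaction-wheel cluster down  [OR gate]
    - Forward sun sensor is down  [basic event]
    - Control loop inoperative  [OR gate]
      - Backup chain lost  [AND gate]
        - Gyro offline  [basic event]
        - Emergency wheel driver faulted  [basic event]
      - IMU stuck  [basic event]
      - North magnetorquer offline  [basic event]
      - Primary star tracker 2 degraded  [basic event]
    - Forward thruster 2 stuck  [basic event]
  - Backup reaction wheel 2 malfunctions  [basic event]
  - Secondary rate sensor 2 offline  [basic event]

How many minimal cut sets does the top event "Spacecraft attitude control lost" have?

12

Sensor suite inoperative [OR]: union of children's cut sets → 2 cut set(s).
Thruster branch down [AND]: one cut set from each child combined → 2 × 1 = 2 cut set(s).
Momentum path lost [AND]: one cut set from each child combined → 1 × 1 × 2 = 2 cut set(s).
Backup chain lost [AND]: one cut set from each child combined → 1 × 1 = 1 cut set(s).
Control loop inoperative [OR]: union of children's cut sets → 4 cut set(s).
Reaction-wheel cluster down [OR]: union of children's cut sets → 6 cut set(s).
Spacecraft attitude control lost [AND]: one cut set from each child combined → 2 × 6 × 1 × 1 = 12 cut set(s).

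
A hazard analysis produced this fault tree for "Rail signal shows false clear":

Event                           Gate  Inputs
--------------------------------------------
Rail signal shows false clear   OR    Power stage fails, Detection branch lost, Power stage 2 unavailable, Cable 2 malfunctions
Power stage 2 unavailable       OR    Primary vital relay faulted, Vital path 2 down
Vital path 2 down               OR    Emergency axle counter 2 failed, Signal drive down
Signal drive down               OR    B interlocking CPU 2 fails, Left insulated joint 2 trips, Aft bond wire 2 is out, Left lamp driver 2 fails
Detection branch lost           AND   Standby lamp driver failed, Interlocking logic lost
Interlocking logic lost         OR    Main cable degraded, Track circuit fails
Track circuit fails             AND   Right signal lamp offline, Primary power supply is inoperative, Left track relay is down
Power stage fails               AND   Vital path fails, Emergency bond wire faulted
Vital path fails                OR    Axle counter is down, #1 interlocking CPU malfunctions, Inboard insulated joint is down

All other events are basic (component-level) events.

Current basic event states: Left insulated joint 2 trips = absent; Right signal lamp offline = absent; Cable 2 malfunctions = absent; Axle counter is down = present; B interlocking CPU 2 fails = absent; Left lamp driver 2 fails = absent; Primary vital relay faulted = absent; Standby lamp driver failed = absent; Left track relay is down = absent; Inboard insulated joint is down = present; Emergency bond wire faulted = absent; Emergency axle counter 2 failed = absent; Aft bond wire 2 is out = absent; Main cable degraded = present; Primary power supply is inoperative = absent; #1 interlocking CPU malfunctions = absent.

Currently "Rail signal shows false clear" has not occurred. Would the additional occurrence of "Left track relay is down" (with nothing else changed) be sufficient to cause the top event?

Counterfactual: set "Left track relay is down" to occurred.
Vital path fails [OR]: Axle counter is down=occurs, #1 interlocking CPU malfunctions=not, Inboard insulated joint is down=occurs → at least one input occurs → occurs.
Power stage fails [AND]: Vital path fails=occurs, Emergency bond wire faulted=not → not all inputs occur → does not occur.
Track circuit fails [AND]: Right signal lamp offline=not, Primary power supply is inoperative=not, Left track relay is down=occurs → not all inputs occur → does not occur.
Interlocking logic lost [OR]: Main cable degraded=occurs, Track circuit fails=not → at least one input occurs → occurs.
Detection branch lost [AND]: Standby lamp driver failed=not, Interlocking logic lost=occurs → not all inputs occur → does not occur.
Signal drive down [OR]: B interlocking CPU 2 fails=not, Left insulated joint 2 trips=not, Aft bond wire 2 is out=not, Left lamp driver 2 fails=not → no input occurs → does not occur.
Vital path 2 down [OR]: Emergency axle counter 2 failed=not, Signal drive down=not → no input occurs → does not occur.
Power stage 2 unavailable [OR]: Primary vital relay faulted=not, Vital path 2 down=not → no input occurs → does not occur.
Rail signal shows false clear [OR]: Power stage fails=not, Detection branch lost=not, Power stage 2 unavailable=not, Cable 2 malfunctions=not → no input occurs → does not occur.

No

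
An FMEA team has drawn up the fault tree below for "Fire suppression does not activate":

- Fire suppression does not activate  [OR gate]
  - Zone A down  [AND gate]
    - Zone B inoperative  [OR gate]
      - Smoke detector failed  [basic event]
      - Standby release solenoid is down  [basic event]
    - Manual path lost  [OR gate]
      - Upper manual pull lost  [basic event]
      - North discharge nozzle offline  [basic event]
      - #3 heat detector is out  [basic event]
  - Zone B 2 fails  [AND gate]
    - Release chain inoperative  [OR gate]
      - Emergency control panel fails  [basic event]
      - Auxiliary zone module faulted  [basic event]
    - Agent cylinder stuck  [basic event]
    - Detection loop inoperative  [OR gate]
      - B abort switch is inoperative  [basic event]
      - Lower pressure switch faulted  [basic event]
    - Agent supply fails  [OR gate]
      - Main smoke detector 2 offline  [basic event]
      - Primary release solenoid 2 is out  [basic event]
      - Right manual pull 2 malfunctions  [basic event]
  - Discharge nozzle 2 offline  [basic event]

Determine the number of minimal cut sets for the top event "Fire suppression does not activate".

Zone B inoperative [OR]: union of children's cut sets → 2 cut set(s).
Manual path lost [OR]: union of children's cut sets → 3 cut set(s).
Zone A down [AND]: one cut set from each child combined → 2 × 3 = 6 cut set(s).
Release chain inoperative [OR]: union of children's cut sets → 2 cut set(s).
Detection loop inoperative [OR]: union of children's cut sets → 2 cut set(s).
Agent supply fails [OR]: union of children's cut sets → 3 cut set(s).
Zone B 2 fails [AND]: one cut set from each child combined → 2 × 1 × 2 × 3 = 12 cut set(s).
Fire suppression does not activate [OR]: union of children's cut sets → 19 cut set(s).

19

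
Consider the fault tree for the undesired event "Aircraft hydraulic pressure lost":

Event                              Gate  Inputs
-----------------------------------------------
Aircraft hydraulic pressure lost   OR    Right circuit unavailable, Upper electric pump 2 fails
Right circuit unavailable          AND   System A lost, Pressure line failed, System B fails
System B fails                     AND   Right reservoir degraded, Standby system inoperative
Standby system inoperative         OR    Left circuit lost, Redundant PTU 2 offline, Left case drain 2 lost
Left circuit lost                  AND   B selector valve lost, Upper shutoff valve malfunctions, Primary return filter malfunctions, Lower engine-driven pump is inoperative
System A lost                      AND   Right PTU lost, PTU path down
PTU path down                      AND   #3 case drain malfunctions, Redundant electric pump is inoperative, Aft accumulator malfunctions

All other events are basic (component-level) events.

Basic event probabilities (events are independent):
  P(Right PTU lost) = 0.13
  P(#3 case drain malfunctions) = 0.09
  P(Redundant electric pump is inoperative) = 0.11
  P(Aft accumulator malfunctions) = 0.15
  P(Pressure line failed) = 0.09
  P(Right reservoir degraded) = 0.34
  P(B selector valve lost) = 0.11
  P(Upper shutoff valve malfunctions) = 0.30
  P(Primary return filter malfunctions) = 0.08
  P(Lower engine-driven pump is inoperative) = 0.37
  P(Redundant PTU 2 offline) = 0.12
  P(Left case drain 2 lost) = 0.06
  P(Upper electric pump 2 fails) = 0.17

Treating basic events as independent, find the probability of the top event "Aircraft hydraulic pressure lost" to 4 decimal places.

0.1700

P(PTU path down) [AND] = 0.09 × 0.11 × 0.15 = 0.001485
P(System A lost) [AND] = 0.13 × 0.001485 = 0.000193
P(Left circuit lost) [AND] = 0.11 × 0.30 × 0.08 × 0.37 = 0.000977
P(Standby system inoperative) [OR] = 1 − (1−0.000977) × (1−0.12) × (1−0.06) = 0.173608
P(System B fails) [AND] = 0.34 × 0.173608 = 0.059027
P(Right circuit unavailable) [AND] = 0.000193 × 0.09 × 0.059027 = 0.000001
P(Aircraft hydraulic pressure lost) [OR] = 1 − (1−0.000001) × (1−0.17) = 0.170001
Rounded to 4 decimal places: P(Aircraft hydraulic pressure lost) ≈ 0.1700.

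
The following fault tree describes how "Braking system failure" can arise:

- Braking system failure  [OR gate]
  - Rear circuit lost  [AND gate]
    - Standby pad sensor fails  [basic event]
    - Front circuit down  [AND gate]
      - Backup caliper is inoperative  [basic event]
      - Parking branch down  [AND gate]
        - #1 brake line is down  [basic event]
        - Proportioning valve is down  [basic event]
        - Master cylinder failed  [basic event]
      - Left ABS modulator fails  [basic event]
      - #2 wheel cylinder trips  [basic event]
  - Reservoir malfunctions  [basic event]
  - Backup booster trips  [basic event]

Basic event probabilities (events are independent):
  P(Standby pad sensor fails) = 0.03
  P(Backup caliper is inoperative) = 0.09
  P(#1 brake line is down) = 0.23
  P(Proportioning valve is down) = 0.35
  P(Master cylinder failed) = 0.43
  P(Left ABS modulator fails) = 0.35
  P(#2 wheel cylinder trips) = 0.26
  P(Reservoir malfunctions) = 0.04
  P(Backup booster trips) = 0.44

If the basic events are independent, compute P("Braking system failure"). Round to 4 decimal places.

0.4624

P(Parking branch down) [AND] = 0.23 × 0.35 × 0.43 = 0.034615
P(Front circuit down) [AND] = 0.09 × 0.034615 × 0.35 × 0.26 = 0.000283
P(Rear circuit lost) [AND] = 0.03 × 0.000283 = 0.000008
P(Braking system failure) [OR] = 1 − (1−0.000008) × (1−0.04) × (1−0.44) = 0.462404
Rounded to 4 decimal places: P(Braking system failure) ≈ 0.4624.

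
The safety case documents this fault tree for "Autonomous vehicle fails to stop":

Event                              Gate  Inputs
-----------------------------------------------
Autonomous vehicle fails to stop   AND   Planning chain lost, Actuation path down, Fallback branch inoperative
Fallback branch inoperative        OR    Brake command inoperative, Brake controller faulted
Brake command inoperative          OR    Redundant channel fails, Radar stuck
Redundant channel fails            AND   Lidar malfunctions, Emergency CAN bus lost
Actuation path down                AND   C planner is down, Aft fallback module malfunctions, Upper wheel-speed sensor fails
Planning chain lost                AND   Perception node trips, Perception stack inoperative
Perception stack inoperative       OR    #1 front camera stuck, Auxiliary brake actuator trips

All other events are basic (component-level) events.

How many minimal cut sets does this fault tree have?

Perception stack inoperative [OR]: union of children's cut sets → 2 cut set(s).
Planning chain lost [AND]: one cut set from each child combined → 1 × 2 = 2 cut set(s).
Actuation path down [AND]: one cut set from each child combined → 1 × 1 × 1 = 1 cut set(s).
Redundant channel fails [AND]: one cut set from each child combined → 1 × 1 = 1 cut set(s).
Brake command inoperative [OR]: union of children's cut sets → 2 cut set(s).
Fallback branch inoperative [OR]: union of children's cut sets → 3 cut set(s).
Autonomous vehicle fails to stop [AND]: one cut set from each child combined → 2 × 1 × 3 = 6 cut set(s).
Minimal cut sets: {#1 front camera stuck, Aft fallback module malfunctions, C planner is down, Emergency CAN bus lost, Lidar malfunctions, Perception node trips, Upper wheel-speed sensor fails}; {#1 front camera stuck, Aft fallback module malfunctions, C planner is down, Perception node trips, Radar stuck, Upper wheel-speed sensor fails}; {#1 front camera stuck, Aft fallback module malfunctions, Brake controller faulted, C planner is down, Perception node trips, Upper wheel-speed sensor fails}; {Aft fallback module malfunctions, Auxiliary brake actuator trips, C planner is down, Emergency CAN bus lost, Lidar malfunctions, Perception node trips, Upper wheel-speed sensor fails}; {Aft fallback module malfunctions, Auxiliary brake actuator trips, C planner is down, Perception node trips, Radar stuck, Upper wheel-speed sensor fails}; {Aft fallback module malfunctions, Auxiliary brake actuator trips, Brake controller faulted, C planner is down, Perception node trips, Upper wheel-speed sensor fails}.

6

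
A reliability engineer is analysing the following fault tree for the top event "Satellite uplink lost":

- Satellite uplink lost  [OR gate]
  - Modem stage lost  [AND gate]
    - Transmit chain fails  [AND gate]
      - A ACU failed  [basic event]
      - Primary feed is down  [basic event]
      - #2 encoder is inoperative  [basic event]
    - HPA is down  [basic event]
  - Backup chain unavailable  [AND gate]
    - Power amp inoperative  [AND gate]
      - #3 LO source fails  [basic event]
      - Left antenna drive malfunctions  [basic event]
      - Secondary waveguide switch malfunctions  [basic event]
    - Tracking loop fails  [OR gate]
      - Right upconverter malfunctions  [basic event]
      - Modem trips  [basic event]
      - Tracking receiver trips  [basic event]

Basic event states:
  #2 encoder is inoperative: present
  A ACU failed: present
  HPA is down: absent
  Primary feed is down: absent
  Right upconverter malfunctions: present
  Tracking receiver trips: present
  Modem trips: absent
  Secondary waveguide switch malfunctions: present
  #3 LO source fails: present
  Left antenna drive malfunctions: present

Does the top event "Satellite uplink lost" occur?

Transmit chain fails [AND]: A ACU failed=occurs, Primary feed is down=not, #2 encoder is inoperative=occurs → not all inputs occur → does not occur.
Modem stage lost [AND]: Transmit chain fails=not, HPA is down=not → not all inputs occur → does not occur.
Power amp inoperative [AND]: #3 LO source fails=occurs, Left antenna drive malfunctions=occurs, Secondary waveguide switch malfunctions=occurs → all inputs occur → occurs.
Tracking loop fails [OR]: Right upconverter malfunctions=occurs, Modem trips=not, Tracking receiver trips=occurs → at least one input occurs → occurs.
Backup chain unavailable [AND]: Power amp inoperative=occurs, Tracking loop fails=occurs → all inputs occur → occurs.
Satellite uplink lost [OR]: Modem stage lost=not, Backup chain unavailable=occurs → at least one input occurs → occurs.

Yes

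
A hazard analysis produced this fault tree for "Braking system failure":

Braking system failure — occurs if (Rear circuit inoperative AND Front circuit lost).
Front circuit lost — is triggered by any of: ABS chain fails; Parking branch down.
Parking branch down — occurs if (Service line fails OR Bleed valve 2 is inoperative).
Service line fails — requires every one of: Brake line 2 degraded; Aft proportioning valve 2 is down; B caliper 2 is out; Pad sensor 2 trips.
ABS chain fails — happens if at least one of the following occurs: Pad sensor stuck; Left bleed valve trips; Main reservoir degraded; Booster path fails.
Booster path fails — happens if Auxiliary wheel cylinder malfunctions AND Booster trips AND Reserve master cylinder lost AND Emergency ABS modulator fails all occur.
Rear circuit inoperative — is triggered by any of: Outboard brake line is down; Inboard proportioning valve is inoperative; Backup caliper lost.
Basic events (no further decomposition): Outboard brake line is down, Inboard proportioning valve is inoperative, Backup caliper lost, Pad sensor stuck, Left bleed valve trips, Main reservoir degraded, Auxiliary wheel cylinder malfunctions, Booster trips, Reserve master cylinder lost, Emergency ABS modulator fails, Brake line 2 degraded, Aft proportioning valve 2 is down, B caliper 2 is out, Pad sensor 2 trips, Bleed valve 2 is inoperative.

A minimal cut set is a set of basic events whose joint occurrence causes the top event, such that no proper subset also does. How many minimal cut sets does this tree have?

18

Rear circuit inoperative [OR]: union of children's cut sets → 3 cut set(s).
Booster path fails [AND]: one cut set from each child combined → 1 × 1 × 1 × 1 = 1 cut set(s).
ABS chain fails [OR]: union of children's cut sets → 4 cut set(s).
Service line fails [AND]: one cut set from each child combined → 1 × 1 × 1 × 1 = 1 cut set(s).
Parking branch down [OR]: union of children's cut sets → 2 cut set(s).
Front circuit lost [OR]: union of children's cut sets → 6 cut set(s).
Braking system failure [AND]: one cut set from each child combined → 3 × 6 = 18 cut set(s).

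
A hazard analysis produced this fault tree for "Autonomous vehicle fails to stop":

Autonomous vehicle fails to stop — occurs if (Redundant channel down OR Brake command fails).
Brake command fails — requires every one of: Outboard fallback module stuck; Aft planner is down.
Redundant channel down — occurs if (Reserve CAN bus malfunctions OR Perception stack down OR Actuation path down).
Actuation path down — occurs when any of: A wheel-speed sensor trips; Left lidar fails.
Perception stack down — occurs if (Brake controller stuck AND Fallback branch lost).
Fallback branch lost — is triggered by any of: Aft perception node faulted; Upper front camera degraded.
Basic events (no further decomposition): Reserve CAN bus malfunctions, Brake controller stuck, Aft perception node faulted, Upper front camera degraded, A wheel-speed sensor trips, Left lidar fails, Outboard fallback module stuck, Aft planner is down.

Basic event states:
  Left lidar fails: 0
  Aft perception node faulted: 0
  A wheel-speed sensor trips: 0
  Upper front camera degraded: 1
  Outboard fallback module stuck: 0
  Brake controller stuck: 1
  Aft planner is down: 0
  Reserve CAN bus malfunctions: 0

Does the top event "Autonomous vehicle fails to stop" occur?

Yes

Fallback branch lost [OR]: Aft perception node faulted=not, Upper front camera degraded=occurs → at least one input occurs → occurs.
Perception stack down [AND]: Brake controller stuck=occurs, Fallback branch lost=occurs → all inputs occur → occurs.
Actuation path down [OR]: A wheel-speed sensor trips=not, Left lidar fails=not → no input occurs → does not occur.
Redundant channel down [OR]: Reserve CAN bus malfunctions=not, Perception stack down=occurs, Actuation path down=not → at least one input occurs → occurs.
Brake command fails [AND]: Outboard fallback module stuck=not, Aft planner is down=not → not all inputs occur → does not occur.
Autonomous vehicle fails to stop [OR]: Redundant channel down=occurs, Brake command fails=not → at least one input occurs → occurs.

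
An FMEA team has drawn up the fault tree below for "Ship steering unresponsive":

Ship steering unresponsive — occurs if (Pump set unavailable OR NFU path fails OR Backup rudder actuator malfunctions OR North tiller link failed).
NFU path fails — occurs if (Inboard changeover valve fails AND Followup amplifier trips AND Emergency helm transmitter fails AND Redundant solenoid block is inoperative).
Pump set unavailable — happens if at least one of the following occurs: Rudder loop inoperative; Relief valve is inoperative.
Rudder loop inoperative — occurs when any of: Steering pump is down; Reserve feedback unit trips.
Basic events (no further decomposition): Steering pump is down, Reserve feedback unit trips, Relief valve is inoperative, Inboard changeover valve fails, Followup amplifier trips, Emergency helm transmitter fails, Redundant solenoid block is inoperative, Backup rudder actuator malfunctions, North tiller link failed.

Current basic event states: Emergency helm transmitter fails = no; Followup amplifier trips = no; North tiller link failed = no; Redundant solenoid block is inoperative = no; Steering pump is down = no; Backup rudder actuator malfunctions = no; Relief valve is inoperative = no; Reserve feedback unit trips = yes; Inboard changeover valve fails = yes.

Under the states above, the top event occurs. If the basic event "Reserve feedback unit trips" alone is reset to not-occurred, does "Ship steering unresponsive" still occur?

Counterfactual: set "Reserve feedback unit trips" to not occurred.
Rudder loop inoperative [OR]: Steering pump is down=not, Reserve feedback unit trips=not → no input occurs → does not occur.
Pump set unavailable [OR]: Rudder loop inoperative=not, Relief valve is inoperative=not → no input occurs → does not occur.
NFU path fails [AND]: Inboard changeover valve fails=occurs, Followup amplifier trips=not, Emergency helm transmitter fails=not, Redundant solenoid block is inoperative=not → not all inputs occur → does not occur.
Ship steering unresponsive [OR]: Pump set unavailable=not, NFU path fails=not, Backup rudder actuator malfunctions=not, North tiller link failed=not → no input occurs → does not occur.

No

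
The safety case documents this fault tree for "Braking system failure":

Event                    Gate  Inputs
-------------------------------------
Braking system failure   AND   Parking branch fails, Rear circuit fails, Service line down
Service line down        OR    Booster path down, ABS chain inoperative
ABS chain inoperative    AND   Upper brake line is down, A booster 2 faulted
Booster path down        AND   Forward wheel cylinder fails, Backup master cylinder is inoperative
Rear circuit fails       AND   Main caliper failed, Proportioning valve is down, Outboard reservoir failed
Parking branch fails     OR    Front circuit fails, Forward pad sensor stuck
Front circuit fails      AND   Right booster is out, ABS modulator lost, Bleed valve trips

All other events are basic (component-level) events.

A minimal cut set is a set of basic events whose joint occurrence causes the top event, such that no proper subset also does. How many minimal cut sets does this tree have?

4

Front circuit fails [AND]: one cut set from each child combined → 1 × 1 × 1 = 1 cut set(s).
Parking branch fails [OR]: union of children's cut sets → 2 cut set(s).
Rear circuit fails [AND]: one cut set from each child combined → 1 × 1 × 1 = 1 cut set(s).
Booster path down [AND]: one cut set from each child combined → 1 × 1 = 1 cut set(s).
ABS chain inoperative [AND]: one cut set from each child combined → 1 × 1 = 1 cut set(s).
Service line down [OR]: union of children's cut sets → 2 cut set(s).
Braking system failure [AND]: one cut set from each child combined → 2 × 1 × 2 = 4 cut set(s).
Minimal cut sets: {ABS modulator lost, Backup master cylinder is inoperative, Bleed valve trips, Forward wheel cylinder fails, Main caliper failed, Outboard reservoir failed, Proportioning valve is down, Right booster is out}; {A booster 2 faulted, ABS modulator lost, Bleed valve trips, Main caliper failed, Outboard reservoir failed, Proportioning valve is down, Right booster is out, Upper brake line is down}; {Backup master cylinder is inoperative, Forward pad sensor stuck, Forward wheel cylinder fails, Main caliper failed, Outboard reservoir failed, Proportioning valve is down}; {A booster 2 faulted, Forward pad sensor stuck, Main caliper failed, Outboard reservoir failed, Proportioning valve is down, Upper brake line is down}.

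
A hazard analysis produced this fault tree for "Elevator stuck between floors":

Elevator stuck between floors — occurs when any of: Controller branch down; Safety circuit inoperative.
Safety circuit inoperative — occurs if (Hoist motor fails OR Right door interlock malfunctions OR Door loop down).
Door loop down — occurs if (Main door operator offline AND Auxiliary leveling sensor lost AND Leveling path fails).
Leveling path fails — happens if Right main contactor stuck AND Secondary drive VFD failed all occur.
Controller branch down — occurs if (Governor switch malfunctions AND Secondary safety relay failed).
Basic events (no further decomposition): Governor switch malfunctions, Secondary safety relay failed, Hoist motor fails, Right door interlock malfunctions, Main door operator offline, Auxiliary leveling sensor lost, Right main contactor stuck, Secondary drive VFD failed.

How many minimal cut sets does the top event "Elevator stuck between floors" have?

Controller branch down [AND]: one cut set from each child combined → 1 × 1 = 1 cut set(s).
Leveling path fails [AND]: one cut set from each child combined → 1 × 1 = 1 cut set(s).
Door loop down [AND]: one cut set from each child combined → 1 × 1 × 1 = 1 cut set(s).
Safety circuit inoperative [OR]: union of children's cut sets → 3 cut set(s).
Elevator stuck between floors [OR]: union of children's cut sets → 4 cut set(s).
Minimal cut sets: {Governor switch malfunctions, Secondary safety relay failed}; {Hoist motor fails}; {Right door interlock malfunctions}; {Auxiliary leveling sensor lost, Main door operator offline, Right main contactor stuck, Secondary drive VFD failed}.

4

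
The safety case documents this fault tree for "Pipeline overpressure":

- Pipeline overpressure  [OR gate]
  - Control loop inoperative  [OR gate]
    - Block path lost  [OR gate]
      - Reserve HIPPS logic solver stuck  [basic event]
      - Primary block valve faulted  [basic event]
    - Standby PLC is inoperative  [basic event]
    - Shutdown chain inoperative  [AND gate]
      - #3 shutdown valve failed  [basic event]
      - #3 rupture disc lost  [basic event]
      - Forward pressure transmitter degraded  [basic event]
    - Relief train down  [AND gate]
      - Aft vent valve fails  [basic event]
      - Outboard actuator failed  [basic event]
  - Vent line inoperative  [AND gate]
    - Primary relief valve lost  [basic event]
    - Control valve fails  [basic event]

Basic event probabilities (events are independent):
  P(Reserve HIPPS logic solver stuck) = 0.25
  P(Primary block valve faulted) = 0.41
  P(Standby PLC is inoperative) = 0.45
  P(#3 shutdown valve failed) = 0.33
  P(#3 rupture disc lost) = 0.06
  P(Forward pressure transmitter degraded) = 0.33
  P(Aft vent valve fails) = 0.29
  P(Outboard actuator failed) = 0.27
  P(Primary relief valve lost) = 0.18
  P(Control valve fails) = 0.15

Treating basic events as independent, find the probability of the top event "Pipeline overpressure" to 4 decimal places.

0.7832

P(Block path lost) [OR] = 1 − (1−0.25) × (1−0.41) = 0.557500
P(Shutdown chain inoperative) [AND] = 0.33 × 0.06 × 0.33 = 0.006534
P(Relief train down) [AND] = 0.29 × 0.27 = 0.078300
P(Control loop inoperative) [OR] = 1 − (1−0.557500) × (1−0.45) × (1−0.006534) × (1−0.078300) = 0.777147
P(Vent line inoperative) [AND] = 0.18 × 0.15 = 0.027000
P(Pipeline overpressure) [OR] = 1 − (1−0.777147) × (1−0.027000) = 0.783164
Rounded to 4 decimal places: P(Pipeline overpressure) ≈ 0.7832.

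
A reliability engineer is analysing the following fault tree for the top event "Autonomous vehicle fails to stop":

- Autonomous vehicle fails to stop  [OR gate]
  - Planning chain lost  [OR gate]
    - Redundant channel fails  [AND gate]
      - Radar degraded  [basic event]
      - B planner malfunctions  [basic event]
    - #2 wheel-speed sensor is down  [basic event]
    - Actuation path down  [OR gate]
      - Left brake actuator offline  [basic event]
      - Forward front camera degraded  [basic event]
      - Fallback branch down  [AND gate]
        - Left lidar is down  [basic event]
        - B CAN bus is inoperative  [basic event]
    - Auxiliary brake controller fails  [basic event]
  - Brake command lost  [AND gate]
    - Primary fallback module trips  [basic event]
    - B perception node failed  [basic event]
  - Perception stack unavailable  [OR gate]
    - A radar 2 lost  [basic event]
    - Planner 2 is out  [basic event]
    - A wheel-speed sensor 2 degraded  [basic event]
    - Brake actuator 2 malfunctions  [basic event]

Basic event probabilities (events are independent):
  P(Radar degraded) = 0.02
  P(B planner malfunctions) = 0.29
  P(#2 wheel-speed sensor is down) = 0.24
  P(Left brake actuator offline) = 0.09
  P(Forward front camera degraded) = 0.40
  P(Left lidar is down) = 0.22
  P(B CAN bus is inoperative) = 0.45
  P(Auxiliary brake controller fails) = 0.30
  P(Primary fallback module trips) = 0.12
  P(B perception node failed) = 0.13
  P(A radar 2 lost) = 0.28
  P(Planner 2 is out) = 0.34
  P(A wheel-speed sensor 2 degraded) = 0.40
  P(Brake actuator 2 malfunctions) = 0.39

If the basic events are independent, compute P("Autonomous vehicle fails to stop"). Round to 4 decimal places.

P(Redundant channel fails) [AND] = 0.02 × 0.29 = 0.005800
P(Fallback branch down) [AND] = 0.22 × 0.45 = 0.099000
P(Actuation path down) [OR] = 1 − (1−0.09) × (1−0.40) × (1−0.099000) = 0.508054
P(Planning chain lost) [OR] = 1 − (1−0.005800) × (1−0.24) × (1−0.508054) × (1−0.30) = 0.739803
P(Brake command lost) [AND] = 0.12 × 0.13 = 0.015600
P(Perception stack unavailable) [OR] = 1 − (1−0.28) × (1−0.34) × (1−0.40) × (1−0.39) = 0.826077
P(Autonomous vehicle fails to stop) [OR] = 1 − (1−0.739803) × (1−0.015600) × (1−0.826077) = 0.955452
Rounded to 4 decimal places: P(Autonomous vehicle fails to stop) ≈ 0.9555.

0.9555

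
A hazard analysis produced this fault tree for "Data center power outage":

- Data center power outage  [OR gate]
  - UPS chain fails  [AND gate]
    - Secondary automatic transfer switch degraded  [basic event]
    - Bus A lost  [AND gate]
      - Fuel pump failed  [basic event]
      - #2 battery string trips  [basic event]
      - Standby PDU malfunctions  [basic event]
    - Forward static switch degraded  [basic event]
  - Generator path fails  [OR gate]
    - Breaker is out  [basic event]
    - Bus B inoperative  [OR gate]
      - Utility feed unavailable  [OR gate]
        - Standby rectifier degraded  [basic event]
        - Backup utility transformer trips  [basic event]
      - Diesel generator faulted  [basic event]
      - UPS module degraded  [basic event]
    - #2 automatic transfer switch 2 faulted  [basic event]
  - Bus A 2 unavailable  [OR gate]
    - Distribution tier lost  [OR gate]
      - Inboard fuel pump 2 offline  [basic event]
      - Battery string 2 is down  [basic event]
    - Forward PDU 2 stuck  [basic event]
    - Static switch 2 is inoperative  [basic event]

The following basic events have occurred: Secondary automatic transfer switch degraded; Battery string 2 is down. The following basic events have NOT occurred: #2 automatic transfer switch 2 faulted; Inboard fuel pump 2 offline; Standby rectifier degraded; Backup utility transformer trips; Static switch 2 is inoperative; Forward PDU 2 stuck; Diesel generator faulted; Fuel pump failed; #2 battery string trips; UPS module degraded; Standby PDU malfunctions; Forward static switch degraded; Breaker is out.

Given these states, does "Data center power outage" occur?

Bus A lost [AND]: Fuel pump failed=not, #2 battery string trips=not, Standby PDU malfunctions=not → not all inputs occur → does not occur.
UPS chain fails [AND]: Secondary automatic transfer switch degraded=occurs, Bus A lost=not, Forward static switch degraded=not → not all inputs occur → does not occur.
Utility feed unavailable [OR]: Standby rectifier degraded=not, Backup utility transformer trips=not → no input occurs → does not occur.
Bus B inoperative [OR]: Utility feed unavailable=not, Diesel generator faulted=not, UPS module degraded=not → no input occurs → does not occur.
Generator path fails [OR]: Breaker is out=not, Bus B inoperative=not, #2 automatic transfer switch 2 faulted=not → no input occurs → does not occur.
Distribution tier lost [OR]: Inboard fuel pump 2 offline=not, Battery string 2 is down=occurs → at least one input occurs → occurs.
Bus A 2 unavailable [OR]: Distribution tier lost=occurs, Forward PDU 2 stuck=not, Static switch 2 is inoperative=not → at least one input occurs → occurs.
Data center power outage [OR]: UPS chain fails=not, Generator path fails=not, Bus A 2 unavailable=occurs → at least one input occurs → occurs.

Yes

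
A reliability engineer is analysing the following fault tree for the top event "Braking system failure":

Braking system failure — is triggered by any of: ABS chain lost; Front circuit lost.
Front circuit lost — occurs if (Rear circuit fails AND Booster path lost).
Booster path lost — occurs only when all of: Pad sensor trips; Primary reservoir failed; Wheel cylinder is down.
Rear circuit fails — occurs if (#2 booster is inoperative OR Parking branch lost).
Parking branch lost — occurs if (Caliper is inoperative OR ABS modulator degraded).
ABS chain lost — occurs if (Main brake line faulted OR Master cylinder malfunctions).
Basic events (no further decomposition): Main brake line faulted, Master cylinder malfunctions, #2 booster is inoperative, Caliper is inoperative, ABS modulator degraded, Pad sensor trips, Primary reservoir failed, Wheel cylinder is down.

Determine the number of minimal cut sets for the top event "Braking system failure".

ABS chain lost [OR]: union of children's cut sets → 2 cut set(s).
Parking branch lost [OR]: union of children's cut sets → 2 cut set(s).
Rear circuit fails [OR]: union of children's cut sets → 3 cut set(s).
Booster path lost [AND]: one cut set from each child combined → 1 × 1 × 1 = 1 cut set(s).
Front circuit lost [AND]: one cut set from each child combined → 3 × 1 = 3 cut set(s).
Braking system failure [OR]: union of children's cut sets → 5 cut set(s).
Minimal cut sets: {Main brake line faulted}; {Master cylinder malfunctions}; {#2 booster is inoperative, Pad sensor trips, Primary reservoir failed, Wheel cylinder is down}; {Caliper is inoperative, Pad sensor trips, Primary reservoir failed, Wheel cylinder is down}; {ABS modulator degraded, Pad sensor trips, Primary reservoir failed, Wheel cylinder is down}.

5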